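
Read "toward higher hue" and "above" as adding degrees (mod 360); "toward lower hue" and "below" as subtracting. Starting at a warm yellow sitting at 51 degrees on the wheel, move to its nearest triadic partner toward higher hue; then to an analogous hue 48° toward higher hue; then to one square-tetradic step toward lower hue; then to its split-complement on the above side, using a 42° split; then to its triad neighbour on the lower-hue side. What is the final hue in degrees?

231°

51 + 120 = 171°   (triadic ↑)
171 + 48 = 219°   (analog 48° ↑)
219 − 90 = 129°   (square ↓)
129 + 222 = 351°   (split-comp 42° ↑)
351 − 120 = 231°   (triadic ↓)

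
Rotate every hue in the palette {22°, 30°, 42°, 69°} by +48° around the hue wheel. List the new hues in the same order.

70°, 78°, 90°, 117°

22 + 48 = 70°
30 + 48 = 78°
42 + 48 = 90°
69 + 48 = 117°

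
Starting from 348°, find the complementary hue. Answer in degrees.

168°

The complement sits 180° across the wheel.
348 + 180 = 528 → 528 − 360 = 168°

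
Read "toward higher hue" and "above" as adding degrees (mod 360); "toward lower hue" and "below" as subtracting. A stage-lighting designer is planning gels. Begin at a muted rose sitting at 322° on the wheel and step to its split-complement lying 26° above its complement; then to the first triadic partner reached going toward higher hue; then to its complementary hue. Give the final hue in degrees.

108°

322 + 206 = 528 → 528 − 360 = 168°   (split-comp 26° ↑)
168 + 120 = 288°   (triadic ↑)
288 + 180 = 468 → 468 − 360 = 108°   (complement)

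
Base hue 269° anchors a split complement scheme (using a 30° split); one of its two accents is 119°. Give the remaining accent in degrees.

Split-complementary hues sit 30° either side of the complement.
Complement of the base 269°: 269 + 180 = 449 → 449 − 360 = 89°
The given accent 119° is 30° one side of 89°; the other accent sits 30° the other side: 89 − 30 = 59°

59°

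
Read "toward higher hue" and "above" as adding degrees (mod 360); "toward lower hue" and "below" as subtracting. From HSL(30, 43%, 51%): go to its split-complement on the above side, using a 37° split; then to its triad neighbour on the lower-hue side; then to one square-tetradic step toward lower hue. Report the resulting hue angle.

split-comp 37° ↑ +217°: 30 + 217 = 247°
triadic ↓ −120°: 247 − 120 = 127°
square ↓ −90°: 127 − 90 = 37°

37°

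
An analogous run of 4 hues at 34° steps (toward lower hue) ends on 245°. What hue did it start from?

347°

3 steps of 34° (toward lower hue) give a net shift of −102°.
Start = end − shift: 245 + 102 = 347°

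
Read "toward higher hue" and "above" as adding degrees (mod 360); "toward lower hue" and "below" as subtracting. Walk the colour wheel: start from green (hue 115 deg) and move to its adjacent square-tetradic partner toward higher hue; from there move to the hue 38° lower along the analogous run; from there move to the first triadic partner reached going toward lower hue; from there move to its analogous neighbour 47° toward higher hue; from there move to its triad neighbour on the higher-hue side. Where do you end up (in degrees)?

214°

square ↑ +90°: 115 + 90 = 205°
analog 38° ↓ −38°: 205 − 38 = 167°
triadic ↓ −120°: 167 − 120 = 47°
analog 47° ↑ +47°: 47 + 47 = 94°
triadic ↑ +120°: 94 + 120 = 214°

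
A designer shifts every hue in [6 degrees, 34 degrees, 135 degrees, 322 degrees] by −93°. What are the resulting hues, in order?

273°, 301°, 42°, 229°

6 − 93 = -87 → -87 + 360 = 273°
34 − 93 = -59 → -59 + 360 = 301°
135 − 93 = 42°
322 − 93 = 229°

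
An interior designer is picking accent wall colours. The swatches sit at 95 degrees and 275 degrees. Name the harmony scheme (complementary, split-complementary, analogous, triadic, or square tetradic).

complementary

Sort the hues: 95°, 275°.
Successive gaps around the wheel: 180°, 180°.
Two hues 180° apart are complementary.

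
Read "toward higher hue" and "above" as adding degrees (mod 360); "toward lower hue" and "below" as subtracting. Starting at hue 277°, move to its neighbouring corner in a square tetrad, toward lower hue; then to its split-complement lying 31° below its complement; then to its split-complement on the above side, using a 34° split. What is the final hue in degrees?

square ↓ −90°: 277 − 90 = 187°
split-comp 31° ↓ +149°: 187 + 149 = 336°
split-comp 34° ↑ +214°: 336 + 214 = 550 → 550 − 360 = 190°

190°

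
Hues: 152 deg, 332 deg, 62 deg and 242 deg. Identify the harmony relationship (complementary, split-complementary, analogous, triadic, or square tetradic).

square tetradic

Sort the hues: 62°, 152°, 242°, 332°.
Successive gaps around the wheel: 90°, 90°, 90°, 90°.
Four hues every 90° form a square tetradic scheme.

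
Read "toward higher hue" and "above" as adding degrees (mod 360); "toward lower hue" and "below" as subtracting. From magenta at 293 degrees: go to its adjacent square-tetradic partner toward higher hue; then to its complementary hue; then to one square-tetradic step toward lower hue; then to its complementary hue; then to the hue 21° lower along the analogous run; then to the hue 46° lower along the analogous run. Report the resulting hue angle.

+90° (square ↑): 293 + 90 = 383 → 383 − 360 = 23°
+180° (complement): 23 + 180 = 203°
−90° (square ↓): 203 − 90 = 113°
+180° (complement): 113 + 180 = 293°
−21° (analog 21° ↓): 293 − 21 = 272°
−46° (analog 46° ↓): 272 − 46 = 226°

226°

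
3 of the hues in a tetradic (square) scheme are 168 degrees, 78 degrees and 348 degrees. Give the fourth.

258°

A square tetradic scheme places four hues every 90°.
The full set through 78° is {78°, 168°, 258°, 348°}.
Given {78°, 168°, 348°}, the missing hue is 258°.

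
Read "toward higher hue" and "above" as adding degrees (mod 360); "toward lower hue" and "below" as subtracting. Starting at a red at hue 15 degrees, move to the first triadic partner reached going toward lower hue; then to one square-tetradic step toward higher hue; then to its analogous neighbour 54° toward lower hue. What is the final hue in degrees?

triadic ↓ −120°: 15 − 120 = -105 → -105 + 360 = 255°
square ↑ +90°: 255 + 90 = 345°
analog 54° ↓ −54°: 345 − 54 = 291°

291°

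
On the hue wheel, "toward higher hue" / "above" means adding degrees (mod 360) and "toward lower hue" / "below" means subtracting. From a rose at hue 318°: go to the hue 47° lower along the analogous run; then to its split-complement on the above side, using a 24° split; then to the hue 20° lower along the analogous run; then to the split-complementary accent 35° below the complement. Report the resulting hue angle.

240°

−47° (analog 47° ↓): 318 − 47 = 271°
+204° (split-comp 24° ↑): 271 + 204 = 475 → 475 − 360 = 115°
−20° (analog 20° ↓): 115 − 20 = 95°
+145° (split-comp 35° ↓): 95 + 145 = 240°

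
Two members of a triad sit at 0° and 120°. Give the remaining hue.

A triad spaces three hues 120° apart.
The full set is {0°, 120°, 240°}.

240°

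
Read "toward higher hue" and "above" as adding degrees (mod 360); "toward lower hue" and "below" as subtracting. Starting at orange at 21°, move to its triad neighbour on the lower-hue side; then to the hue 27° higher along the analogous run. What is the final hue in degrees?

288°

−120° (triadic ↓): 21 − 120 = -99 → -99 + 360 = 261°
+27° (analog 27° ↑): 261 + 27 = 288°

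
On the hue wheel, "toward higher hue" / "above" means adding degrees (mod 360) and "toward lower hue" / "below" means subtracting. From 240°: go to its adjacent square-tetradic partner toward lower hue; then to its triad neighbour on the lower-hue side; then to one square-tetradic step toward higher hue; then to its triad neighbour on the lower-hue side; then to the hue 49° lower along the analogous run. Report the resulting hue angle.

240 − 90 = 150°   (square ↓)
150 − 120 = 30°   (triadic ↓)
30 + 90 = 120°   (square ↑)
120 − 120 = 0°   (triadic ↓)
0 − 49 = -49 → -49 + 360 = 311°   (analog 49° ↓)

311°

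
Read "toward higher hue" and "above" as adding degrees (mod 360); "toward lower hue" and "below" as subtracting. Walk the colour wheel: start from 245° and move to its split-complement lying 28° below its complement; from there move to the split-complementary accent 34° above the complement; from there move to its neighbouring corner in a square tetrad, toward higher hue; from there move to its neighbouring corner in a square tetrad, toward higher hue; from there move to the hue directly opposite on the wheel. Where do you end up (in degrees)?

251°

+152° (split-comp 28° ↓): 245 + 152 = 397 → 397 − 360 = 37°
+214° (split-comp 34° ↑): 37 + 214 = 251°
+90° (square ↑): 251 + 90 = 341°
+90° (square ↑): 341 + 90 = 431 → 431 − 360 = 71°
+180° (complement): 71 + 180 = 251°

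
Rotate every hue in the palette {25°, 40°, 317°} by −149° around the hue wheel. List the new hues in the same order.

25 − 149 = -124 → -124 + 360 = 236°
40 − 149 = -109 → -109 + 360 = 251°
317 − 149 = 168°

236°, 251°, 168°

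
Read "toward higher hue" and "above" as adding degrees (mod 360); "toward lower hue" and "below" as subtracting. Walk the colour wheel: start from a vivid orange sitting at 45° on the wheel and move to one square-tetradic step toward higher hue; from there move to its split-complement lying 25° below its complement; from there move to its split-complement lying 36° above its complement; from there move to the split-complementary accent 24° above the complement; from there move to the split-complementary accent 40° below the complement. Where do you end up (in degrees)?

+90° (square ↑): 45 + 90 = 135°
+155° (split-comp 25° ↓): 135 + 155 = 290°
+216° (split-comp 36° ↑): 290 + 216 = 506 → 506 − 360 = 146°
+204° (split-comp 24° ↑): 146 + 204 = 350°
+140° (split-comp 40° ↓): 350 + 140 = 490 → 490 − 360 = 130°

130°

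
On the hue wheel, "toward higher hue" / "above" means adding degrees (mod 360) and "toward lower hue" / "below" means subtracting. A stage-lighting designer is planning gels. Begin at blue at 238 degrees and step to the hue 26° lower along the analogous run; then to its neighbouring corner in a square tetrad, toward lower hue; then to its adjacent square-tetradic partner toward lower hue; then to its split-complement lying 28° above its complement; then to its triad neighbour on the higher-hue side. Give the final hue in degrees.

0°

−26° (analog 26° ↓): 238 − 26 = 212°
−90° (square ↓): 212 − 90 = 122°
−90° (square ↓): 122 − 90 = 32°
+208° (split-comp 28° ↑): 32 + 208 = 240°
+120° (triadic ↑): 240 + 120 = 360 → 360 − 360 = 0°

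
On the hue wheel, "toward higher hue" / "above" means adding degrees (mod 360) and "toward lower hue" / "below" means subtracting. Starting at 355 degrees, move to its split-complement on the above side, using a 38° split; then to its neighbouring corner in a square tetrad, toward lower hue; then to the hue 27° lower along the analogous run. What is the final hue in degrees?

96°

split-comp 38° ↑ +218°: 355 + 218 = 573 → 573 − 360 = 213°
square ↓ −90°: 213 − 90 = 123°
analog 27° ↓ −27°: 123 − 27 = 96°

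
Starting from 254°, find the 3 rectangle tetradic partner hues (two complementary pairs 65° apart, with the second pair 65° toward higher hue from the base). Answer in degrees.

254 + 65 = 319°
254 + 180 = 434 → 434 − 360 = 74°
254 + 245 = 499 → 499 − 360 = 139°

319°, 74° and 139°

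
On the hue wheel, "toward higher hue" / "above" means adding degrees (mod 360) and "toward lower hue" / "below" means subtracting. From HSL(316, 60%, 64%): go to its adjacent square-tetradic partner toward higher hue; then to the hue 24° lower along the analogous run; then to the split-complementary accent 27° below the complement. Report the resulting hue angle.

175°

316 + 90 = 406 → 406 − 360 = 46°   (square ↑)
46 − 24 = 22°   (analog 24° ↓)
22 + 153 = 175°   (split-comp 27° ↓)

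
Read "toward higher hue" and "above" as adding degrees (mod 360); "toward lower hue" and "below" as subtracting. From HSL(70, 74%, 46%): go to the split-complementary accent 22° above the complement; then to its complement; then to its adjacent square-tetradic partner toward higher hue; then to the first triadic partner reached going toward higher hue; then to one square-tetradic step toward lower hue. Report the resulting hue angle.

+202° (split-comp 22° ↑): 70 + 202 = 272°
+180° (complement): 272 + 180 = 452 → 452 − 360 = 92°
+90° (square ↑): 92 + 90 = 182°
+120° (triadic ↑): 182 + 120 = 302°
−90° (square ↓): 302 − 90 = 212°

212°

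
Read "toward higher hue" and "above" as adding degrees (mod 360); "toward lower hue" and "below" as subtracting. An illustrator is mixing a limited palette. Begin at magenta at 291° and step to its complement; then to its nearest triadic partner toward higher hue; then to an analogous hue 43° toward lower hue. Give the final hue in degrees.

291 + 180 = 471 → 471 − 360 = 111°   (complement)
111 + 120 = 231°   (triadic ↑)
231 − 43 = 188°   (analog 43° ↓)

188°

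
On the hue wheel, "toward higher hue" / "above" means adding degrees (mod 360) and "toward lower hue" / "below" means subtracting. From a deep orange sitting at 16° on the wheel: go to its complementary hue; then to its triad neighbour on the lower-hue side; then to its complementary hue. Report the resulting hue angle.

256°

+180° (complement): 16 + 180 = 196°
−120° (triadic ↓): 196 − 120 = 76°
+180° (complement): 76 + 180 = 256°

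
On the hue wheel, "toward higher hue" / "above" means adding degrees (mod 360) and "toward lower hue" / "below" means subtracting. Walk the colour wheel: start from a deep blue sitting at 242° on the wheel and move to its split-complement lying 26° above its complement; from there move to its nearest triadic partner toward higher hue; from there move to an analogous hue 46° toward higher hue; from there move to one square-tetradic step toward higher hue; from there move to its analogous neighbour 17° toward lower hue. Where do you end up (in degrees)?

+206° (split-comp 26° ↑): 242 + 206 = 448 → 448 − 360 = 88°
+120° (triadic ↑): 88 + 120 = 208°
+46° (analog 46° ↑): 208 + 46 = 254°
+90° (square ↑): 254 + 90 = 344°
−17° (analog 17° ↓): 344 − 17 = 327°

327°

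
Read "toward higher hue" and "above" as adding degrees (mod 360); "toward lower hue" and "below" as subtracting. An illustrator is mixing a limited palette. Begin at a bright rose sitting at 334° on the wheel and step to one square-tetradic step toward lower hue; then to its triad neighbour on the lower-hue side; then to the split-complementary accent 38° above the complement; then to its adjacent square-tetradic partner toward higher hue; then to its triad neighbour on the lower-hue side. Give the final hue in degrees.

312°

−90° (square ↓): 334 − 90 = 244°
−120° (triadic ↓): 244 − 120 = 124°
+218° (split-comp 38° ↑): 124 + 218 = 342°
+90° (square ↑): 342 + 90 = 432 → 432 − 360 = 72°
−120° (triadic ↓): 72 − 120 = -48 → -48 + 360 = 312°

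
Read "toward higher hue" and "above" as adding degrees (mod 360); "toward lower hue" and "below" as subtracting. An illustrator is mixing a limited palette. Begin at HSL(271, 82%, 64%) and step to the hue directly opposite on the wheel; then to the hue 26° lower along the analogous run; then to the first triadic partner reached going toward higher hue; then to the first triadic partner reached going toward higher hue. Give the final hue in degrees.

305°

271 + 180 = 451 → 451 − 360 = 91°   (complement)
91 − 26 = 65°   (analog 26° ↓)
65 + 120 = 185°   (triadic ↑)
185 + 120 = 305°   (triadic ↑)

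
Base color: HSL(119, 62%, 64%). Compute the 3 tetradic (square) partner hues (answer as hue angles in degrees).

A square tetradic scheme places four hues every 90°.
119 + 90 = 209°
119 + 180 = 299°
119 + 270 = 389 → 389 − 360 = 29°

209°, 299° and 29°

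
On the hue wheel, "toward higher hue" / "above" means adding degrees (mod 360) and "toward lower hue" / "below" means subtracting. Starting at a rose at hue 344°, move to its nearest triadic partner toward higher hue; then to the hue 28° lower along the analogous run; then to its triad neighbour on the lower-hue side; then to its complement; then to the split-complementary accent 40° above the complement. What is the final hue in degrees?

+120° (triadic ↑): 344 + 120 = 464 → 464 − 360 = 104°
−28° (analog 28° ↓): 104 − 28 = 76°
−120° (triadic ↓): 76 − 120 = -44 → -44 + 360 = 316°
+180° (complement): 316 + 180 = 496 → 496 − 360 = 136°
+220° (split-comp 40° ↑): 136 + 220 = 356°

356°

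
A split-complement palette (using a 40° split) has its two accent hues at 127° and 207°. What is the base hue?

347°

The accents sit 40° either side of the complement, so the complement is their short-arc midpoint on the wheel.
Short-arc midpoint of 127° and 207°: 167°.
Base is 180° from the complement: 167 − 180 = -13 → -13 + 360 = 347°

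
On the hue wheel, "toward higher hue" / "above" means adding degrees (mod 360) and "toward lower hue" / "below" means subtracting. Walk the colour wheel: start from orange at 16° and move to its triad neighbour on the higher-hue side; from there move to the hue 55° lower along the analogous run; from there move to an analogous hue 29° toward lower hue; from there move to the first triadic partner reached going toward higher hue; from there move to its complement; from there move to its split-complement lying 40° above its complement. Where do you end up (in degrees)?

+120° (triadic ↑): 16 + 120 = 136°
−55° (analog 55° ↓): 136 − 55 = 81°
−29° (analog 29° ↓): 81 − 29 = 52°
+120° (triadic ↑): 52 + 120 = 172°
+180° (complement): 172 + 180 = 352°
+220° (split-comp 40° ↑): 352 + 220 = 572 → 572 − 360 = 212°

212°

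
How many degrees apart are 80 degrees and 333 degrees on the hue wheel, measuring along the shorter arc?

|80 − 333| = 253.
The shorter arc is 360 − 253 = 107°.

107°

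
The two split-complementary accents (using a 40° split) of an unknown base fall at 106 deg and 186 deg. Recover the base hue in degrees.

326°

The accents sit 40° either side of the complement, so the complement is their short-arc midpoint on the wheel.
Short-arc midpoint of 106° and 186°: 146°.
Base is 180° from the complement: 146 − 180 = -34 → -34 + 360 = 326°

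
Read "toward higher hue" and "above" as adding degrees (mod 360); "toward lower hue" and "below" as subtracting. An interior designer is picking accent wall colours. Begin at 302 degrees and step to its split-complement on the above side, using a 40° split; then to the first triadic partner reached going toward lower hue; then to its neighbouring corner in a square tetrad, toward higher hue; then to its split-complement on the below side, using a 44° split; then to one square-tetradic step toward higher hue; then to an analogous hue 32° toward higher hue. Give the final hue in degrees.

30°

302 + 220 = 522 → 522 − 360 = 162°   (split-comp 40° ↑)
162 − 120 = 42°   (triadic ↓)
42 + 90 = 132°   (square ↑)
132 + 136 = 268°   (split-comp 44° ↓)
268 + 90 = 358°   (square ↑)
358 + 32 = 390 → 390 − 360 = 30°   (analog 32° ↑)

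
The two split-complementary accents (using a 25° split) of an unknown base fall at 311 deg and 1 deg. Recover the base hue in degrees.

The accents sit 25° either side of the complement, so the complement is their short-arc midpoint on the wheel.
Short-arc midpoint of 311° and 1°: 336°.
Base is 180° from the complement: 336 − 180 = 156°

156°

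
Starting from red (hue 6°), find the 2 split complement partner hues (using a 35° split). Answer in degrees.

Split-complementary hues sit 35° either side of the complement.
Complement of 6°: 6 + 180 = 186°
186 − 35 = 151°
186 + 35 = 221°

151° and 221°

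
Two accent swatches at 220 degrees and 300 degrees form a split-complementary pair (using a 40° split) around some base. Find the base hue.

80°

The accents sit 40° either side of the complement, so the complement is their short-arc midpoint on the wheel.
Short-arc midpoint of 220° and 300°: 260°.
Base is 180° from the complement: 260 − 180 = 80°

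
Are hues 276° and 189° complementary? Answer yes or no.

no

Angular distance: |276 − 189| = 87 = 87°.
Complementary requires 180°.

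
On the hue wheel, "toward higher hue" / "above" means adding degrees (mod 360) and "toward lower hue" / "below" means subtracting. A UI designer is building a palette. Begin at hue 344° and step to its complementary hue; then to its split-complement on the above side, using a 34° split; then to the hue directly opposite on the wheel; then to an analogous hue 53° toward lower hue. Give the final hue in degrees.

complement +180°: 344 + 180 = 524 → 524 − 360 = 164°
split-comp 34° ↑ +214°: 164 + 214 = 378 → 378 − 360 = 18°
complement +180°: 18 + 180 = 198°
analog 53° ↓ −53°: 198 − 53 = 145°

145°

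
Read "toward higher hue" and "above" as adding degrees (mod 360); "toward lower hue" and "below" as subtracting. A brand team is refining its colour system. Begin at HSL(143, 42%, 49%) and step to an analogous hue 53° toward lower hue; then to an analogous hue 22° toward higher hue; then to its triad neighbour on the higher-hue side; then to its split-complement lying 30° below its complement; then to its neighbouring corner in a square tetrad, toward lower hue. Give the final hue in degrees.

292°

143 − 53 = 90°   (analog 53° ↓)
90 + 22 = 112°   (analog 22° ↑)
112 + 120 = 232°   (triadic ↑)
232 + 150 = 382 → 382 − 360 = 22°   (split-comp 30° ↓)
22 − 90 = -68 → -68 + 360 = 292°   (square ↓)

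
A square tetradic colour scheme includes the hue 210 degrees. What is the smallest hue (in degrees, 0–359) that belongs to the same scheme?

30°

A square tetradic scheme places four hues every 90°.
The full set through 210° is {30°, 120°, 210°, 300°}.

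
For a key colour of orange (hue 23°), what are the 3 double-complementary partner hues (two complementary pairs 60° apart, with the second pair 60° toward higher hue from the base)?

A rectangular tetradic uses two complementary pairs 60° apart: offsets 0°, 60°, 180°, 240°.
23 + 60 = 83°
23 + 180 = 203°
23 + 240 = 263°

83°, 203°, 263°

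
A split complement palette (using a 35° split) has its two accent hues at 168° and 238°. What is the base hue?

23°

The accents sit 35° either side of the complement, so the complement is their short-arc midpoint on the wheel.
Short-arc midpoint of 168° and 238°: 203°.
Base is 180° from the complement: 203 − 180 = 23°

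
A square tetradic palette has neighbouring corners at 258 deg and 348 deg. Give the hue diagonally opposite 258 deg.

78°

A square tetradic scheme places four hues 90° apart; opposite corners are 180° apart.
258 + 180 = 438 → 438 − 360 = 78°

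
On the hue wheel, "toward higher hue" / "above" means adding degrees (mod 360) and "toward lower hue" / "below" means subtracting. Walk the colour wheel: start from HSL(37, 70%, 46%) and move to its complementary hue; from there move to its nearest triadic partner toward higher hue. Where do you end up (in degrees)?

337°

37 + 180 = 217°   (complement)
217 + 120 = 337°   (triadic ↑)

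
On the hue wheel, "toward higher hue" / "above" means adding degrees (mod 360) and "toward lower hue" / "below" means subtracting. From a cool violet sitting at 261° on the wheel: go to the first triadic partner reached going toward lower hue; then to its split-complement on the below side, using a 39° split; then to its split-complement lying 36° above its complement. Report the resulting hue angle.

triadic ↓ −120°: 261 − 120 = 141°
split-comp 39° ↓ +141°: 141 + 141 = 282°
split-comp 36° ↑ +216°: 282 + 216 = 498 → 498 − 360 = 138°

138°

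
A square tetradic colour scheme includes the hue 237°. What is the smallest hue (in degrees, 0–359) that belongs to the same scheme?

57°

A square tetradic scheme places four hues every 90°.
The full set through 237° is {57°, 147°, 237°, 327°}.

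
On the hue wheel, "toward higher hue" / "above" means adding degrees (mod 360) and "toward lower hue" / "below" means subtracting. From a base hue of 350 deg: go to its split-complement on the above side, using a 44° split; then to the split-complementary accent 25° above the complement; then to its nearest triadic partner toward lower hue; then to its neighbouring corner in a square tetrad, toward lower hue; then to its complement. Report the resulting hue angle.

29°

350 + 224 = 574 → 574 − 360 = 214°   (split-comp 44° ↑)
214 + 205 = 419 → 419 − 360 = 59°   (split-comp 25° ↑)
59 − 120 = -61 → -61 + 360 = 299°   (triadic ↓)
299 − 90 = 209°   (square ↓)
209 + 180 = 389 → 389 − 360 = 29°   (complement)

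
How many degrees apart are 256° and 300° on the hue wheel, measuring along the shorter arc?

44°

|256 − 300| = 44.
44 ≤ 180, so the shorter arc is 44°.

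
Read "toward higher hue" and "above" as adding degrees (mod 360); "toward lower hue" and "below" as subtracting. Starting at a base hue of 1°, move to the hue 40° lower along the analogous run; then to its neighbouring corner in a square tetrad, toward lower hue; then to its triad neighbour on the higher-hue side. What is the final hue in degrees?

351°

1 − 40 = -39 → -39 + 360 = 321°   (analog 40° ↓)
321 − 90 = 231°   (square ↓)
231 + 120 = 351°   (triadic ↑)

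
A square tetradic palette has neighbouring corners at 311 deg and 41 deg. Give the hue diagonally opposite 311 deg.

131°

A square tetradic scheme places four hues 90° apart; opposite corners are 180° apart.
311 + 180 = 491 → 491 − 360 = 131°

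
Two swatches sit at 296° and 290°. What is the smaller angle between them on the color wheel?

|296 − 290| = 6.
6 ≤ 180, so the shorter arc is 6°.

6°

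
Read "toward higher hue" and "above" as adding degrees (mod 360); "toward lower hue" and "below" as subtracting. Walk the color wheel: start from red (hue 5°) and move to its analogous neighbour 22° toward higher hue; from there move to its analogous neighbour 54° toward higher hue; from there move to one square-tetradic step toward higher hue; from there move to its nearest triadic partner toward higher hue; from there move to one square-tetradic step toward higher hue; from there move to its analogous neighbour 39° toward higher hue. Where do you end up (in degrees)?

60°

+22° (analog 22° ↑): 5 + 22 = 27°
+54° (analog 54° ↑): 27 + 54 = 81°
+90° (square ↑): 81 + 90 = 171°
+120° (triadic ↑): 171 + 120 = 291°
+90° (square ↑): 291 + 90 = 381 → 381 − 360 = 21°
+39° (analog 39° ↑): 21 + 39 = 60°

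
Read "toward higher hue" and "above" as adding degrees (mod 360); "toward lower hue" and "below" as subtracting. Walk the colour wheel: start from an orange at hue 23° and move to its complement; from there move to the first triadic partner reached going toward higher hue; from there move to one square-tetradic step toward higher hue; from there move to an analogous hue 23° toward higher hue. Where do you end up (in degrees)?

23 + 180 = 203°   (complement)
203 + 120 = 323°   (triadic ↑)
323 + 90 = 413 → 413 − 360 = 53°   (square ↑)
53 + 23 = 76°   (analog 23° ↑)

76°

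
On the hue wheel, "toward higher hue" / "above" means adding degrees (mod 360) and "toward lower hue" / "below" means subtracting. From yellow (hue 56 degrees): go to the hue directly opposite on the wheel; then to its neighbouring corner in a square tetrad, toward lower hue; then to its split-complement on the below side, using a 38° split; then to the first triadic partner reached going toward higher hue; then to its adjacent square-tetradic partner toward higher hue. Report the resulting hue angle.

138°

56 + 180 = 236°   (complement)
236 − 90 = 146°   (square ↓)
146 + 142 = 288°   (split-comp 38° ↓)
288 + 120 = 408 → 408 − 360 = 48°   (triadic ↑)
48 + 90 = 138°   (square ↑)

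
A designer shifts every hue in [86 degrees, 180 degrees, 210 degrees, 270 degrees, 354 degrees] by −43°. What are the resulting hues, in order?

43°, 137°, 167°, 227°, 311°

86 − 43 = 43°
180 − 43 = 137°
210 − 43 = 167°
270 − 43 = 227°
354 − 43 = 311°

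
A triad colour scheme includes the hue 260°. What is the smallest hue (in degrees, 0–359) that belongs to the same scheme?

A triad places three hues 120° apart.
The full set through 260° is {20°, 140°, 260°}.

20°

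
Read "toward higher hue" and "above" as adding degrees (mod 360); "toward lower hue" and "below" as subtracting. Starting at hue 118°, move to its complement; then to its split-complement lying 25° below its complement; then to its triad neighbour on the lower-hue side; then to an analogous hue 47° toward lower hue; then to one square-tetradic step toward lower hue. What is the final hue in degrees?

196°

+180° (complement): 118 + 180 = 298°
+155° (split-comp 25° ↓): 298 + 155 = 453 → 453 − 360 = 93°
−120° (triadic ↓): 93 − 120 = -27 → -27 + 360 = 333°
−47° (analog 47° ↓): 333 − 47 = 286°
−90° (square ↓): 286 − 90 = 196°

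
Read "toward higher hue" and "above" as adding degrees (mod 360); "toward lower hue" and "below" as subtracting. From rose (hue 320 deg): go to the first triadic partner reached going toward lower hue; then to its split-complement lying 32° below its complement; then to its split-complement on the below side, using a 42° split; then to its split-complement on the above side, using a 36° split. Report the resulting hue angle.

342°

−120° (triadic ↓): 320 − 120 = 200°
+148° (split-comp 32° ↓): 200 + 148 = 348°
+138° (split-comp 42° ↓): 348 + 138 = 486 → 486 − 360 = 126°
+216° (split-comp 36° ↑): 126 + 216 = 342°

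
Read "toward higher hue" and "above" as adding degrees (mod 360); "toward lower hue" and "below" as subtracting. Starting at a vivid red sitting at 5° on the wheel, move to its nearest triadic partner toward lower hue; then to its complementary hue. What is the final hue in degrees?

65°

−120° (triadic ↓): 5 − 120 = -115 → -115 + 360 = 245°
+180° (complement): 245 + 180 = 425 → 425 − 360 = 65°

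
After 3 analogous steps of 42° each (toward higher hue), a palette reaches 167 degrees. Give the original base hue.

41°

3 steps of 42° (toward higher hue) give a net shift of +126°.
Start = end − shift: 167 − 126 = 41°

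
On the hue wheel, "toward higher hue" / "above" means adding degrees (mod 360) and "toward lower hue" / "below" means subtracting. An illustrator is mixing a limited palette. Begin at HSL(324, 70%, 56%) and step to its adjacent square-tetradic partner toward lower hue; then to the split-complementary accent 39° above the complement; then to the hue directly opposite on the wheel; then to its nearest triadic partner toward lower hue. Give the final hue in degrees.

−90° (square ↓): 324 − 90 = 234°
+219° (split-comp 39° ↑): 234 + 219 = 453 → 453 − 360 = 93°
+180° (complement): 93 + 180 = 273°
−120° (triadic ↓): 273 − 120 = 153°

153°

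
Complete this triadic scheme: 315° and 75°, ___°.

A triad places three hues 120° apart.
The full set through 75° is {75°, 195°, 315°}.
Given {75°, 315°}, the missing hue is 195°.

195°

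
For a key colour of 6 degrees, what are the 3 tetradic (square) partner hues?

96°, 186° and 276°

6 + 90 = 96°
6 + 180 = 186°
6 + 270 = 276°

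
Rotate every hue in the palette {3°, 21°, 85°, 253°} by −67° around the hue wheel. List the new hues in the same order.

296°, 314°, 18°, 186°

3 − 67 = -64 → -64 + 360 = 296°
21 − 67 = -46 → -46 + 360 = 314°
85 − 67 = 18°
253 − 67 = 186°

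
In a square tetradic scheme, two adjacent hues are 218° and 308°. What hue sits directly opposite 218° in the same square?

A square tetradic scheme places four hues 90° apart; opposite corners are 180° apart.
218 + 180 = 398 → 398 − 360 = 38°

38°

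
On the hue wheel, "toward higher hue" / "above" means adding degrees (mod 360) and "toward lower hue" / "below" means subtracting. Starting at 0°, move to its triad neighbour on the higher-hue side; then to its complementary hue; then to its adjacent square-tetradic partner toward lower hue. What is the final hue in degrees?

+120° (triadic ↑): 0 + 120 = 120°
+180° (complement): 120 + 180 = 300°
−90° (square ↓): 300 − 90 = 210°

210°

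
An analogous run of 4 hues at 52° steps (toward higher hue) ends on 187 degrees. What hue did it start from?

3 steps of 52° (toward higher hue) give a net shift of +156°.
Start = end − shift: 187 − 156 = 31°

31°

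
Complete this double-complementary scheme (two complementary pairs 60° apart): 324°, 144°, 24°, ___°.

204°

A rectangular tetradic uses two complementary pairs 60° apart: offsets 0°, 60°, 180°, 240°.
Among {24°, 144°, 324°}, 324° and 144° are a 180° pair.
The remaining hue 24° needs its own complement: 24 + 180 = 204°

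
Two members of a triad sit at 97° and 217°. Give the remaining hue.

A triad spaces three hues 120° apart.
The full set is {97°, 217°, 337°}.

337°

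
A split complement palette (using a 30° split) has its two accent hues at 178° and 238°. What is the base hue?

28°

The accents sit 30° either side of the complement, so the complement is their short-arc midpoint on the wheel.
Short-arc midpoint of 178° and 238°: 208°.
Base is 180° from the complement: 208 − 180 = 28°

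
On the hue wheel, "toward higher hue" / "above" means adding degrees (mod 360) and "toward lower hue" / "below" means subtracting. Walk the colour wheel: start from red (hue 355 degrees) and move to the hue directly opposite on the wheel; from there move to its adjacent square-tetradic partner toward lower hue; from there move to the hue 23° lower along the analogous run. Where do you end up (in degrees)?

62°

355 + 180 = 535 → 535 − 360 = 175°   (complement)
175 − 90 = 85°   (square ↓)
85 − 23 = 62°   (analog 23° ↓)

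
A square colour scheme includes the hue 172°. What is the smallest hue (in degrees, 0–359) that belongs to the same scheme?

A square tetradic scheme places four hues every 90°.
The full set through 172° is {82°, 172°, 262°, 352°}.

82°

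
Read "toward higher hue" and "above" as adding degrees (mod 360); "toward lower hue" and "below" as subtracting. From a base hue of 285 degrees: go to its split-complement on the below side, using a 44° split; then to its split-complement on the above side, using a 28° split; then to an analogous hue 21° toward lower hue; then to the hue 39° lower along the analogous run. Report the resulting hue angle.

209°

+136° (split-comp 44° ↓): 285 + 136 = 421 → 421 − 360 = 61°
+208° (split-comp 28° ↑): 61 + 208 = 269°
−21° (analog 21° ↓): 269 − 21 = 248°
−39° (analog 39° ↓): 248 − 39 = 209°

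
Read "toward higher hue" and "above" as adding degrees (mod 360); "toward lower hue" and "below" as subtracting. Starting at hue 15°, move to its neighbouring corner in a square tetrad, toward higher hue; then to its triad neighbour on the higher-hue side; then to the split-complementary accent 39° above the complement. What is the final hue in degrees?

84°

square ↑ +90°: 15 + 90 = 105°
triadic ↑ +120°: 105 + 120 = 225°
split-comp 39° ↑ +219°: 225 + 219 = 444 → 444 − 360 = 84°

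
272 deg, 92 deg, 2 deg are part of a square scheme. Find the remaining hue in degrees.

A square tetradic scheme places four hues every 90°.
The full set through 2° is {2°, 92°, 182°, 272°}.
Given {2°, 92°, 272°}, the missing hue is 182°.

182°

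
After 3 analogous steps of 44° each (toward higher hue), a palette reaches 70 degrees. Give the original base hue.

298°

3 steps of 44° (toward higher hue) give a net shift of +132°.
Start = end − shift: 70 − 132 = -62 → -62 + 360 = 298°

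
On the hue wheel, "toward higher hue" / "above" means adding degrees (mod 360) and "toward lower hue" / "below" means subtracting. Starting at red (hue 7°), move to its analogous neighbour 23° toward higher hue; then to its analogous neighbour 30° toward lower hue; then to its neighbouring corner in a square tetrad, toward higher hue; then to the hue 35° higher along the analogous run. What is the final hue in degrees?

125°

7 + 23 = 30°   (analog 23° ↑)
30 − 30 = 0°   (analog 30° ↓)
0 + 90 = 90°   (square ↑)
90 + 35 = 125°   (analog 35° ↑)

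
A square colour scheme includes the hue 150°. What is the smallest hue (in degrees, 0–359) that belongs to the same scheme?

60°

A square tetradic scheme places four hues every 90°.
The full set through 150° is {60°, 150°, 240°, 330°}.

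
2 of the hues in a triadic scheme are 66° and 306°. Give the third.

186°

A triad places three hues 120° apart.
The full set through 66° is {66°, 186°, 306°}.
Given {66°, 306°}, the missing hue is 186°.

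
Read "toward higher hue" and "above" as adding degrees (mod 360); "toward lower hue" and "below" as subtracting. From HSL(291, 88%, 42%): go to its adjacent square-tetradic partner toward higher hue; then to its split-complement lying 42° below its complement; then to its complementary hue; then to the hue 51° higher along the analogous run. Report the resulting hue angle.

square ↑ +90°: 291 + 90 = 381 → 381 − 360 = 21°
split-comp 42° ↓ +138°: 21 + 138 = 159°
complement +180°: 159 + 180 = 339°
analog 51° ↑ +51°: 339 + 51 = 390 → 390 − 360 = 30°

30°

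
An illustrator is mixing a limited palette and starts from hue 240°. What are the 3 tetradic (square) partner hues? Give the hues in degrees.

A square tetradic scheme places four hues every 90°.
240 + 90 = 330°
240 + 180 = 420 → 420 − 360 = 60°
240 + 270 = 510 → 510 − 360 = 150°

330°, 60° and 150°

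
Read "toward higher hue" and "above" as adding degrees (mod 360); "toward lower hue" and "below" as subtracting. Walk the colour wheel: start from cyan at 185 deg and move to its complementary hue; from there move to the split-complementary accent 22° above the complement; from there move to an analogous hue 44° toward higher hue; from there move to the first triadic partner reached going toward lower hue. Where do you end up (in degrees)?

131°

complement +180°: 185 + 180 = 365 → 365 − 360 = 5°
split-comp 22° ↑ +202°: 5 + 202 = 207°
analog 44° ↑ +44°: 207 + 44 = 251°
triadic ↓ −120°: 251 − 120 = 131°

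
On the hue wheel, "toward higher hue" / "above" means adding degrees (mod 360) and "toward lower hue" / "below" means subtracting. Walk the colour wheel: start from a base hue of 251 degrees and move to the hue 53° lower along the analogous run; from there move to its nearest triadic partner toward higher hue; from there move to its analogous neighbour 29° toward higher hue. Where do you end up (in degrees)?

analog 53° ↓ −53°: 251 − 53 = 198°
triadic ↑ +120°: 198 + 120 = 318°
analog 29° ↑ +29°: 318 + 29 = 347°

347°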